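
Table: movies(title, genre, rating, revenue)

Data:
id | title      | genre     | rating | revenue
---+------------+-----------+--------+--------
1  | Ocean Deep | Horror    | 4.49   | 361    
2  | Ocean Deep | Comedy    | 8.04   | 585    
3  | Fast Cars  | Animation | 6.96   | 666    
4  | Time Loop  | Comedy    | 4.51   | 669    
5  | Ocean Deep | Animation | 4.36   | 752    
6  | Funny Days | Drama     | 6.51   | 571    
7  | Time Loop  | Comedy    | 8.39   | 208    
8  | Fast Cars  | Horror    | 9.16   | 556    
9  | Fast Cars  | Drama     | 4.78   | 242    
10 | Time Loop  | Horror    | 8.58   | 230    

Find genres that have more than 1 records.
SELECT genre, COUNT(*) as cnt
FROM movies
GROUP BY genre
HAVING COUNT(*) > 1

Result:
  Animation: 2
  Comedy: 3
  Drama: 2
  Horror: 3

Note: HAVING filters groups after aggregation, WHERE filters rows before.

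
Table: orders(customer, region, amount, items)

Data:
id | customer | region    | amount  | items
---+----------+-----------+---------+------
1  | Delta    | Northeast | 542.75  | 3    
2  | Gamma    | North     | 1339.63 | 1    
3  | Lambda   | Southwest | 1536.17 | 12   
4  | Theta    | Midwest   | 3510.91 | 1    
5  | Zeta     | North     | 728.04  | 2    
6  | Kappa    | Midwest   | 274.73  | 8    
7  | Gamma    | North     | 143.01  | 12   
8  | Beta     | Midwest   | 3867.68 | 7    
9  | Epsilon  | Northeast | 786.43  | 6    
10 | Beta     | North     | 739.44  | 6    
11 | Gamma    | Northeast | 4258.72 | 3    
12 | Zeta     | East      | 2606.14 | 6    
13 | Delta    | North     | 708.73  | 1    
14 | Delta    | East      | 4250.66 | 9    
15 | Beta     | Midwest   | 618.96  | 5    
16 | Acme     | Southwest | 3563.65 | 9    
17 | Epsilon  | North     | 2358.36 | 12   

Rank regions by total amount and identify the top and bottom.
SELECT region, SUM(amount)
FROM orders
GROUP BY region
ORDER BY SUM(amount)

All groups:
  Southwest: 5099.82
  Northeast: 5587.90
  North: 6017.21
  East: 6856.80
  Midwest: 8272.28

Highest: Midwest (8272.28)
Lowest: Southwest (5099.82)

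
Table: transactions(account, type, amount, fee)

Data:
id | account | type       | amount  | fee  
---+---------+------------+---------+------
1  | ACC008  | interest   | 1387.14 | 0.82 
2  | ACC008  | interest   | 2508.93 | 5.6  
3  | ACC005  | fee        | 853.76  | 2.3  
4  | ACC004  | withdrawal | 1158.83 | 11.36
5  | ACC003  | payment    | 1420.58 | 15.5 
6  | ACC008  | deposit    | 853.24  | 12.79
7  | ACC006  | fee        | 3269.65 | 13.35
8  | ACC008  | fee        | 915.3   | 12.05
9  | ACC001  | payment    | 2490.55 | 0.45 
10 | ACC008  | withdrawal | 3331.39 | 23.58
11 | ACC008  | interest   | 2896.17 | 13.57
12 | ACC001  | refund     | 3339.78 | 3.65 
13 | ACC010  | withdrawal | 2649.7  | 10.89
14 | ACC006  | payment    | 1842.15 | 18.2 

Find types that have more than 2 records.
SELECT type, COUNT(*) as cnt
FROM transactions
GROUP BY type
HAVING COUNT(*) > 2

Result:
  fee: 3
  interest: 3
  payment: 3
  withdrawal: 3

Note: HAVING filters groups after aggregation, WHERE filters rows before.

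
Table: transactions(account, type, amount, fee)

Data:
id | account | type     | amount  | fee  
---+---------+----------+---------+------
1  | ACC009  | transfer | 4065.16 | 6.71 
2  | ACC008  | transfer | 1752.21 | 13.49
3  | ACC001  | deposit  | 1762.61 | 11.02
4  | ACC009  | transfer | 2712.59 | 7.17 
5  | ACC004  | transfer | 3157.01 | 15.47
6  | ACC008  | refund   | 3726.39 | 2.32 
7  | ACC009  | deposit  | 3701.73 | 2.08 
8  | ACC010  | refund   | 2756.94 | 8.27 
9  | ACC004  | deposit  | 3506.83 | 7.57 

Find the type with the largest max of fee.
SELECT type, MAX(fee) as val
FROM transactions
GROUP BY type
ORDER BY val DESC
LIMIT 1

Result: transfer with max(fee) = 15.47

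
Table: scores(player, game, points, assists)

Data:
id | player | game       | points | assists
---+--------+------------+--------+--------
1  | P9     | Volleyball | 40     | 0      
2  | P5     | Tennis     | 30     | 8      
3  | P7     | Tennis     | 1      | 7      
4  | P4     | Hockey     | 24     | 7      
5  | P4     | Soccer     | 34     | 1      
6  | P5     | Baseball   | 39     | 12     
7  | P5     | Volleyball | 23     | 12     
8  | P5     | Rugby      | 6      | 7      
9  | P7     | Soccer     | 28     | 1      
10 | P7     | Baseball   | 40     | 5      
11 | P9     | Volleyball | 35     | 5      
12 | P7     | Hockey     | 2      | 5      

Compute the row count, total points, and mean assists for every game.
SELECT game,
       COUNT(*) as cnt,
       SUM(points) as total_points,
       AVG(assists) as avg_assists
FROM scores
GROUP BY game

Result:
  Baseball: 2 records, 79 total points, 8.50 avg assists
  Hockey: 2 records, 26 total points, 6.00 avg assists
  Rugby: 1 records, 6 total points, 7.00 avg assists
  Soccer: 2 records, 62 total points, 1.00 avg assists
  Tennis: 2 records, 31 total points, 7.50 avg assists
  Volleyball: 3 records, 98 total points, 5.67 avg assists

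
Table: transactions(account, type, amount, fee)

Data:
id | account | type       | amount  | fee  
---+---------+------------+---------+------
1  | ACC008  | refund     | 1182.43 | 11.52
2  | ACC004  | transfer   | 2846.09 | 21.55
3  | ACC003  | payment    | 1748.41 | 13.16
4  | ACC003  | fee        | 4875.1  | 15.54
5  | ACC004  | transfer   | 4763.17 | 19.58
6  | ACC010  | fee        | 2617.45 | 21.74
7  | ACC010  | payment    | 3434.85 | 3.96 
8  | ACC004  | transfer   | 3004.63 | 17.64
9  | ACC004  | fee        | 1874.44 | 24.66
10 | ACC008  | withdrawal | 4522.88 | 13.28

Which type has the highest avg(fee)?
SELECT type, AVG(fee) as val
FROM transactions
GROUP BY type
ORDER BY val DESC
LIMIT 1

Result: fee with avg(fee) = 20.65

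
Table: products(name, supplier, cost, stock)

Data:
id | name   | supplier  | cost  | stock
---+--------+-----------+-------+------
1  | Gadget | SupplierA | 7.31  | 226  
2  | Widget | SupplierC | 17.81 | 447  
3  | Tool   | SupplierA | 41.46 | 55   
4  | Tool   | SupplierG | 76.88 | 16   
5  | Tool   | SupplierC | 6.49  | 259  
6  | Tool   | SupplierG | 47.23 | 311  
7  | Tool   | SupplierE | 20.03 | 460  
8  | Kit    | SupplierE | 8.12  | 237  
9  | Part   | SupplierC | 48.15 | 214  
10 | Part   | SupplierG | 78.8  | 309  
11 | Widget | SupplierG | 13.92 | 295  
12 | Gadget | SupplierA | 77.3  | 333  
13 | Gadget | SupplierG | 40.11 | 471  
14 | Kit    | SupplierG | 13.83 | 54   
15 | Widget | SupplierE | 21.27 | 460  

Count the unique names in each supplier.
SELECT supplier, COUNT(DISTINCT name)
FROM products
GROUP BY supplier

Result:
  SupplierA: 2 distinct
  SupplierC: 3 distinct
  SupplierE: 3 distinct
  SupplierG: 5 distinct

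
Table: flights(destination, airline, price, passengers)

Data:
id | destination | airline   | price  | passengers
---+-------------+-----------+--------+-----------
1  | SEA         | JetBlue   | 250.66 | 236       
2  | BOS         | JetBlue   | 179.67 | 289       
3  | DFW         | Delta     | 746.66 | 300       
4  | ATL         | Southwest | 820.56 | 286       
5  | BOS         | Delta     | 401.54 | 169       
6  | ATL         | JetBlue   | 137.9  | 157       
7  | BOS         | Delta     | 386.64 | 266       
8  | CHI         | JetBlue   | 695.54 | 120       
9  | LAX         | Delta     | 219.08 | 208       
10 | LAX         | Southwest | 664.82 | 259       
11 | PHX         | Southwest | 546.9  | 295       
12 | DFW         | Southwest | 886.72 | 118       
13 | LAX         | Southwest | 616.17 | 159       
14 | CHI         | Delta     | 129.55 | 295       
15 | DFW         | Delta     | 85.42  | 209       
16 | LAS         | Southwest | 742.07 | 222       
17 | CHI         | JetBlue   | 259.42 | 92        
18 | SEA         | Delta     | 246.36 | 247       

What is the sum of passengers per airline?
SELECT airline, SUM(passengers) as result
FROM flights
GROUP BY airline

Result:
  Delta: 1694
  JetBlue: 894
  Southwest: 1339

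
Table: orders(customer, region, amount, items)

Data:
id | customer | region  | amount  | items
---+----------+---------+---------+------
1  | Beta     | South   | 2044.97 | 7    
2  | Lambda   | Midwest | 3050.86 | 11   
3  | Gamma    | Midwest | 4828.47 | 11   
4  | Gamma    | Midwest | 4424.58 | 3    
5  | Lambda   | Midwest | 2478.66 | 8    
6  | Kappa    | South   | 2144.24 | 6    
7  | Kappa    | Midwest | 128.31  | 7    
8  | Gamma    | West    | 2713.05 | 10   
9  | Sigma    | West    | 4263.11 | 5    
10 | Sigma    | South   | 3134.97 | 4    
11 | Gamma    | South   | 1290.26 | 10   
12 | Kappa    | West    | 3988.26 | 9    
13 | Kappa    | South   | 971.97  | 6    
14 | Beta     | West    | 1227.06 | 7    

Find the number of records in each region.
SELECT region, COUNT(*) as count
FROM orders
GROUP BY region

Result:
  Midwest: 5
  South: 5
  West: 4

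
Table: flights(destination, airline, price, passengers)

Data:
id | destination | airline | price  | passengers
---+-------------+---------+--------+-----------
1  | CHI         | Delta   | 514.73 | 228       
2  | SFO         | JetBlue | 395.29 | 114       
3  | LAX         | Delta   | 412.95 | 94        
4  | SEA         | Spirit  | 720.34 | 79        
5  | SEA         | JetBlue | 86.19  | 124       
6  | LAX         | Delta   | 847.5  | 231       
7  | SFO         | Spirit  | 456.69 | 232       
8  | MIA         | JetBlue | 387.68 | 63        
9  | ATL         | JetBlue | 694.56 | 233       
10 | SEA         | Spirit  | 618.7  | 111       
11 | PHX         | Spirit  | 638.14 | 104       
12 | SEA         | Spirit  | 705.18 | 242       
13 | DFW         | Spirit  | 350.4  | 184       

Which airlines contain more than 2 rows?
SELECT airline, COUNT(*) as cnt
FROM flights
GROUP BY airline
HAVING COUNT(*) > 2

Result:
  Delta: 3
  JetBlue: 4
  Spirit: 6

Note: HAVING filters groups after aggregation, WHERE filters rows before.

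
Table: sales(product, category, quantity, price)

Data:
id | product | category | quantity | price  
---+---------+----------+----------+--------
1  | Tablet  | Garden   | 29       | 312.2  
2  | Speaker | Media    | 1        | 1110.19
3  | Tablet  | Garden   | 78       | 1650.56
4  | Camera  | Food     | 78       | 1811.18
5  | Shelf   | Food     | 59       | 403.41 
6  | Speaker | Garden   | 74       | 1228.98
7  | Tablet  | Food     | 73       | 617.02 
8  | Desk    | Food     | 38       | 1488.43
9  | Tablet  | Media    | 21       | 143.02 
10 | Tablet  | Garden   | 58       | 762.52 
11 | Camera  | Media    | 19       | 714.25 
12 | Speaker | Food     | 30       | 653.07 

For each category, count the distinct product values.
SELECT category, COUNT(DISTINCT product)
FROM sales
GROUP BY category

Result:
  Food: 5 distinct
  Garden: 2 distinct
  Media: 3 distinct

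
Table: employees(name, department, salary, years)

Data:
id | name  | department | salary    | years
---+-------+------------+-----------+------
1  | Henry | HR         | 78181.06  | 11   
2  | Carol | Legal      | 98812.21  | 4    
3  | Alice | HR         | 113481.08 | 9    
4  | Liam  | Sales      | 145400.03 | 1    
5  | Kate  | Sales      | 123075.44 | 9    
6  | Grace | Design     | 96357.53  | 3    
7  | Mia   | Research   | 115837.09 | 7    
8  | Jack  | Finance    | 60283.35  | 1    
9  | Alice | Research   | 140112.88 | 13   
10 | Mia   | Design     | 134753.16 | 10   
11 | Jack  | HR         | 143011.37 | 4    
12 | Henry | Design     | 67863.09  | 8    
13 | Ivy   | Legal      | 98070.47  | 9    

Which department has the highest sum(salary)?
SELECT department, SUM(salary) as val
FROM employees
GROUP BY department
ORDER BY val DESC
LIMIT 1

Result: HR with sum(salary) = 334673.51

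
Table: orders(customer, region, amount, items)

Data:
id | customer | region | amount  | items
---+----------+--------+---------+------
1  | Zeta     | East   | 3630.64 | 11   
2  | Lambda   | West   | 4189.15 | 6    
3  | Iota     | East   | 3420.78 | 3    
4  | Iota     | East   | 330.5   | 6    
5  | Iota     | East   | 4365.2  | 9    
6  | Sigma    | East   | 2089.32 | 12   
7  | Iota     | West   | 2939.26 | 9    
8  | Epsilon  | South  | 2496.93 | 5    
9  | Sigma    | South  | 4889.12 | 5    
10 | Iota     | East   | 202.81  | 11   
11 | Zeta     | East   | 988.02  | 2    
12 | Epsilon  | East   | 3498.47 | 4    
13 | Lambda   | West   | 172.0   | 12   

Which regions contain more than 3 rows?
SELECT region, COUNT(*) as cnt
FROM orders
GROUP BY region
HAVING COUNT(*) > 3

Result:
  East: 8

Note: HAVING filters groups after aggregation, WHERE filters rows before.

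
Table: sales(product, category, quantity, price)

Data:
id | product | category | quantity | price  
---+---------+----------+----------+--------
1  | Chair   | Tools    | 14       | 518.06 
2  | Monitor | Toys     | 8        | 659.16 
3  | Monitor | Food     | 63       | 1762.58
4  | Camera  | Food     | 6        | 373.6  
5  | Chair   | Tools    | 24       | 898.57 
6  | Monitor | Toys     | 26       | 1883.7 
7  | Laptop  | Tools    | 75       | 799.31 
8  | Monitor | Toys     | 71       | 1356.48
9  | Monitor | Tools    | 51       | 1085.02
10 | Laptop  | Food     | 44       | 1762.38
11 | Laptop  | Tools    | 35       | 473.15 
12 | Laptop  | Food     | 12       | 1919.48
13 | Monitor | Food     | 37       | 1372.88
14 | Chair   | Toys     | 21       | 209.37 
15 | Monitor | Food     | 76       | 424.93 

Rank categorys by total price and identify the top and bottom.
SELECT category, SUM(price)
FROM sales
GROUP BY category
ORDER BY SUM(price)

All groups:
  Tools: 3774.11
  Toys: 4108.71
  Food: 7615.85

Highest: Food (7615.85)
Lowest: Tools (3774.11)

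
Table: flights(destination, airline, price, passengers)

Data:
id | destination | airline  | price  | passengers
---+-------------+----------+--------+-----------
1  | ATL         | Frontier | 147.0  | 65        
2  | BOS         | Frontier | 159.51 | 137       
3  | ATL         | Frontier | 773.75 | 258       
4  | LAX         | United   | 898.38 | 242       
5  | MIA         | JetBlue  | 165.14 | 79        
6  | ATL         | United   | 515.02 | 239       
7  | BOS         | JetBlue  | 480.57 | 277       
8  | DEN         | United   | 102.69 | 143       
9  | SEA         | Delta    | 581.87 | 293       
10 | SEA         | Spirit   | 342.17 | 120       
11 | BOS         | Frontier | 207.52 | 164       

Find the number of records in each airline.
SELECT airline, COUNT(*) as count
FROM flights
GROUP BY airline

Result:
  Delta: 1
  Frontier: 4
  JetBlue: 2
  Spirit: 1
  United: 3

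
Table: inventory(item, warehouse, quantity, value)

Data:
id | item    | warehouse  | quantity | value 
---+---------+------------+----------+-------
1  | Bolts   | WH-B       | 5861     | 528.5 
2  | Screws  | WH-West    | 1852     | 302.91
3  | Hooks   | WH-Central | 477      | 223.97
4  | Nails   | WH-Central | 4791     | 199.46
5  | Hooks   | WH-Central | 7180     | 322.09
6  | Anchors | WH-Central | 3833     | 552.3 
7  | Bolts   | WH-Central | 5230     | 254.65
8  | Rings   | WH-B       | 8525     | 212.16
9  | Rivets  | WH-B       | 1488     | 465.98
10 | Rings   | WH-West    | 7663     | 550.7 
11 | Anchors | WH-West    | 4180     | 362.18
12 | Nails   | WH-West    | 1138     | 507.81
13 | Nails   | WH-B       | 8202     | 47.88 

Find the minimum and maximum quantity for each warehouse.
SELECT warehouse, MIN(quantity), MAX(quantity)
FROM inventory
GROUP BY warehouse

Result:
  WH-B: min=1488, max=8525
  WH-Central: min=477, max=7180
  WH-West: min=1138, max=7663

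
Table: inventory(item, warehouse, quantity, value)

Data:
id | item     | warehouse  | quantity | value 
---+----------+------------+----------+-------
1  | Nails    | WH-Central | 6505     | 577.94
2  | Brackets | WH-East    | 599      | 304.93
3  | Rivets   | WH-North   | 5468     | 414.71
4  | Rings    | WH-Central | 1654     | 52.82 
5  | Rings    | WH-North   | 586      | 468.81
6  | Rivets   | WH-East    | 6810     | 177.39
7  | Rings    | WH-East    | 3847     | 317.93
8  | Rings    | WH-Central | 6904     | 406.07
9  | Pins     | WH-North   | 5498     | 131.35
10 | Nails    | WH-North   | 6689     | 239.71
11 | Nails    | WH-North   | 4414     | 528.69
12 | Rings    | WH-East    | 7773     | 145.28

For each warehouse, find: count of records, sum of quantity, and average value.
SELECT warehouse,
       COUNT(*) as cnt,
       SUM(quantity) as total_quantity,
       AVG(value) as avg_value
FROM inventory
GROUP BY warehouse

Result:
  WH-Central: 3 records, 15063 total quantity, 345.61 avg value
  WH-East: 4 records, 19029 total quantity, 236.38 avg value
  WH-North: 5 records, 22655 total quantity, 356.65 avg value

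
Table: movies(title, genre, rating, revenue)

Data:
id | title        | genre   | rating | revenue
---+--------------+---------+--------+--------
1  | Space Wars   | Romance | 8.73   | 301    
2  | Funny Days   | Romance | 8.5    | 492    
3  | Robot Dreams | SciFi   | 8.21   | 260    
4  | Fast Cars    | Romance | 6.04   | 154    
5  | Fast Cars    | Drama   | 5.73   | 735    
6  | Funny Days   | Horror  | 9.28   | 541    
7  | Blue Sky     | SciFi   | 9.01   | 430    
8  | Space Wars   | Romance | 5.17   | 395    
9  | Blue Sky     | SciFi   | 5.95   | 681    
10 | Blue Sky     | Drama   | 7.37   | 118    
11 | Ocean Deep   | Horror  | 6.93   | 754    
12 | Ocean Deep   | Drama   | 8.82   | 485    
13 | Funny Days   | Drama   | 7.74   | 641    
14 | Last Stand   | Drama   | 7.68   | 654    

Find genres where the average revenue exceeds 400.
SELECT genre, AVG(revenue)
FROM movies
GROUP BY genre
HAVING AVG(revenue) > 400

Result:
  Drama: avg=526.60
  Horror: avg=647.50
  SciFi: avg=457.00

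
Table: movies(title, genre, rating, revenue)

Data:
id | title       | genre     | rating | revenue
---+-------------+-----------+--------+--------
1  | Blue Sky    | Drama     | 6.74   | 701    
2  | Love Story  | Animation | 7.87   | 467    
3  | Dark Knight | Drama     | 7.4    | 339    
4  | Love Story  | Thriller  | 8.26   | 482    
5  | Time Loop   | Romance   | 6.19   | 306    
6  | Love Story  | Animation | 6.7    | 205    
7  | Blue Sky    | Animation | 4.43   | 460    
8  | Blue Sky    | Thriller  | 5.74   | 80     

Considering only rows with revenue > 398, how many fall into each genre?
SELECT genre, COUNT(*)
FROM movies
WHERE revenue > 398
GROUP BY genre

Note: WHERE filters rows before grouping.

Result:
  Animation: 2
  Drama: 1
  Thriller: 1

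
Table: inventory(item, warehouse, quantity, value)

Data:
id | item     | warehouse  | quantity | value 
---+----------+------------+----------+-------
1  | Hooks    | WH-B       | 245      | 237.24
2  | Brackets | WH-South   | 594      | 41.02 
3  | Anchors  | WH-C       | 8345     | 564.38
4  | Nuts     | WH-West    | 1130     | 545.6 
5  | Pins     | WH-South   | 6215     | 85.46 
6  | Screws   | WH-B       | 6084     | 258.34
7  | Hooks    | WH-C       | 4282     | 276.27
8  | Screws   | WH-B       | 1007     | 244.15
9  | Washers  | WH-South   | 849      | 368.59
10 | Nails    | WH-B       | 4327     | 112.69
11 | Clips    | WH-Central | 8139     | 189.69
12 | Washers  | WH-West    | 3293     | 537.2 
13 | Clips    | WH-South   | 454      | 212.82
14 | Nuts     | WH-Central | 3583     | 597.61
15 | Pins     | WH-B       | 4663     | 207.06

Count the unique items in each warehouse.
SELECT warehouse, COUNT(DISTINCT item)
FROM inventory
GROUP BY warehouse

Result:
  WH-B: 4 distinct
  WH-C: 2 distinct
  WH-Central: 2 distinct
  WH-South: 4 distinct
  WH-West: 2 distinct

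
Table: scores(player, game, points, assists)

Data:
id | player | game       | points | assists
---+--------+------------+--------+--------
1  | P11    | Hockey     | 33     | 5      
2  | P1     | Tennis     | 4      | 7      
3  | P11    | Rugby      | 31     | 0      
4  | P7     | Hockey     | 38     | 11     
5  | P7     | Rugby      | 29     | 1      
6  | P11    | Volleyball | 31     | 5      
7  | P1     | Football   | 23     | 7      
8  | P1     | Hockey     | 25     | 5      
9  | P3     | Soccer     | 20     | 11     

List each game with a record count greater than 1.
SELECT game, COUNT(*) as cnt
FROM scores
GROUP BY game
HAVING COUNT(*) > 1

Result:
  Hockey: 3
  Rugby: 2

Note: HAVING filters groups after aggregation, WHERE filters rows before.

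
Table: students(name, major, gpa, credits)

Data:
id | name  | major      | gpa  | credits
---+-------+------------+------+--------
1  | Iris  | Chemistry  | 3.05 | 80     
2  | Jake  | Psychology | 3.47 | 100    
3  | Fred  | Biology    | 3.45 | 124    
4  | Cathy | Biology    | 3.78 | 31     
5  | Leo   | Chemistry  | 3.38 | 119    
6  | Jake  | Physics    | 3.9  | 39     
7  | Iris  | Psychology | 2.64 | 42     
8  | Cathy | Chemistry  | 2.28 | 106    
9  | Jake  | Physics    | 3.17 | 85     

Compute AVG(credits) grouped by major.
SELECT major, AVG(credits) as result
FROM students
GROUP BY major

Result:
  Biology: 77.50
  Chemistry: 101.67
  Physics: 62.00
  Psychology: 71.00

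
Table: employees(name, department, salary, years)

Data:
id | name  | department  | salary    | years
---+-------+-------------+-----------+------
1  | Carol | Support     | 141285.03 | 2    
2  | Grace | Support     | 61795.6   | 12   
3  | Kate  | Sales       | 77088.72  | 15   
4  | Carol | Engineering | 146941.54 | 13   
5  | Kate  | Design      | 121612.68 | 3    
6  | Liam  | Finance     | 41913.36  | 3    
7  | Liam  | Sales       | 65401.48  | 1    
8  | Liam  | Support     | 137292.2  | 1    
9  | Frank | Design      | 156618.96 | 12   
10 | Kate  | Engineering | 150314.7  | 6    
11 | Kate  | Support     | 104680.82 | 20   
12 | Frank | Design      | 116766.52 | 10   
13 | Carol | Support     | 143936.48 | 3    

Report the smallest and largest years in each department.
SELECT department, MIN(years), MAX(years)
FROM employees
GROUP BY department

Result:
  Design: min=3, max=12
  Engineering: min=6, max=13
  Finance: min=3, max=3
  Sales: min=1, max=15
  Support: min=1, max=20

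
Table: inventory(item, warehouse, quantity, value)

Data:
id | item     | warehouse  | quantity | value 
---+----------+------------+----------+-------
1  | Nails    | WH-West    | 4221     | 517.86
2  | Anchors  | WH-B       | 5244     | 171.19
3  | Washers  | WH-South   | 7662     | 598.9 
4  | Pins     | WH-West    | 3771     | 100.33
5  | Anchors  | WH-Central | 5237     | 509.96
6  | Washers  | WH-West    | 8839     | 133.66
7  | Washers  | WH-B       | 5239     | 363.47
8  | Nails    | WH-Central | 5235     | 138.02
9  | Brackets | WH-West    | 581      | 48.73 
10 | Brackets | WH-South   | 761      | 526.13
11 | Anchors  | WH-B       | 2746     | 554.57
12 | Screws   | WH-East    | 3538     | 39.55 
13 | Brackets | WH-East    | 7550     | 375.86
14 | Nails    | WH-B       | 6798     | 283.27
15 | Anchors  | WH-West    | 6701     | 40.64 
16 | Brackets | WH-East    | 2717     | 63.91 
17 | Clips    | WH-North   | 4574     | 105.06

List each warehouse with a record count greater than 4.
SELECT warehouse, COUNT(*) as cnt
FROM inventory
GROUP BY warehouse
HAVING COUNT(*) > 4

Result:
  WH-West: 5

Note: HAVING filters groups after aggregation, WHERE filters rows before.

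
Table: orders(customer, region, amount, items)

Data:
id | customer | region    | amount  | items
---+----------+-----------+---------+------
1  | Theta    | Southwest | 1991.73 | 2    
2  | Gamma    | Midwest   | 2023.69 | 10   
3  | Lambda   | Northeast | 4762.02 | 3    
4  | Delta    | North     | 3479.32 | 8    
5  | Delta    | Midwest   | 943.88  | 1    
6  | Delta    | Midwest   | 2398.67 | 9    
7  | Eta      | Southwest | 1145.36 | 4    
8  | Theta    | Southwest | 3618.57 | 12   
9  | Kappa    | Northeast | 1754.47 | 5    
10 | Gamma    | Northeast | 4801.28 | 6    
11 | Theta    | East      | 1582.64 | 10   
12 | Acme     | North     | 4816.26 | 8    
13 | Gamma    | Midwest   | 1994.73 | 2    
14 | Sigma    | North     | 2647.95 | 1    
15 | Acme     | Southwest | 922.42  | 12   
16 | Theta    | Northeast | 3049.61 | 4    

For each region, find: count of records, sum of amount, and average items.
SELECT region,
       COUNT(*) as cnt,
       SUM(amount) as total_amount,
       AVG(items) as avg_items
FROM orders
GROUP BY region

Result:
  East: 1 records, 1582.64 total amount, 10.00 avg items
  Midwest: 4 records, 7360.97 total amount, 5.50 avg items
  North: 3 records, 10943.53 total amount, 5.67 avg items
  Northeast: 4 records, 14367.38 total amount, 4.50 avg items
  Southwest: 4 records, 7678.08 total amount, 7.50 avg items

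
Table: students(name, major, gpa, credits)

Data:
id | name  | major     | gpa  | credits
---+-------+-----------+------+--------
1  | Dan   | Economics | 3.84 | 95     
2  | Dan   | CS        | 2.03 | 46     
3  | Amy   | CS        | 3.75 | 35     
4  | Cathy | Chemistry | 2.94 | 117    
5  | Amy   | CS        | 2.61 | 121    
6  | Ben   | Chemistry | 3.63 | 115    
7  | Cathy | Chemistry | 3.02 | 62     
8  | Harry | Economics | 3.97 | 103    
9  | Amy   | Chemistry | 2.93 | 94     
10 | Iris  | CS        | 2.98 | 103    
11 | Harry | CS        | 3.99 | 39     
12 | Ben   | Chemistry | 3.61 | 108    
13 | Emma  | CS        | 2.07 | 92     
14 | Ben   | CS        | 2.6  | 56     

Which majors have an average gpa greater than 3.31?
SELECT major, AVG(gpa)
FROM students
GROUP BY major
HAVING AVG(gpa) > 3.31

Result:
  Economics: avg=3.91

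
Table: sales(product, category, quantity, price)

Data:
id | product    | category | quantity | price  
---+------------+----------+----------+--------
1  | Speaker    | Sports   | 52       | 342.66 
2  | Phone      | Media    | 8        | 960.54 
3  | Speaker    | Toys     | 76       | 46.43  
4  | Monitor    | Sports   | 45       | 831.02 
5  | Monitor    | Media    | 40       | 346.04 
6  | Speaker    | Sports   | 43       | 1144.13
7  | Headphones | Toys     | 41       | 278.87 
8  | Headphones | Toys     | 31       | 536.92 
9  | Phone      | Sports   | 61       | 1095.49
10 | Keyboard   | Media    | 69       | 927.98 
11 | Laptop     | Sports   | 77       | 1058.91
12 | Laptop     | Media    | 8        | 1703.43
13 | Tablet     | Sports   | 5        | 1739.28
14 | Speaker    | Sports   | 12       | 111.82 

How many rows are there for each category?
SELECT category, COUNT(*) as count
FROM sales
GROUP BY category

Result:
  Media: 4
  Sports: 7
  Toys: 3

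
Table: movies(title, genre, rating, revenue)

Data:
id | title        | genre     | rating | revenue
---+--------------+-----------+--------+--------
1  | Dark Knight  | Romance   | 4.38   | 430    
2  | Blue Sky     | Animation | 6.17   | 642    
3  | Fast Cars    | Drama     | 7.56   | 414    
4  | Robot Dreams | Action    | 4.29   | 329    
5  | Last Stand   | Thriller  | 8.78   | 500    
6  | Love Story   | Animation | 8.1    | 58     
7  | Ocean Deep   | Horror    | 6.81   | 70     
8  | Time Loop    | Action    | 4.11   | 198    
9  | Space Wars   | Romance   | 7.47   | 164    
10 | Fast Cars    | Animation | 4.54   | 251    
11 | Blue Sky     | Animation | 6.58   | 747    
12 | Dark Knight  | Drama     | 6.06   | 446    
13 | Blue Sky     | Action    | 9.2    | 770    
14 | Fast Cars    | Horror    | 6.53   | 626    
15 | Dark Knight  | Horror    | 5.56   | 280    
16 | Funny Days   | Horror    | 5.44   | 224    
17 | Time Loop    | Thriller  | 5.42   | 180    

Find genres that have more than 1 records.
SELECT genre, COUNT(*) as cnt
FROM movies
GROUP BY genre
HAVING COUNT(*) > 1

Result:
  Action: 3
  Animation: 4
  Drama: 2
  Horror: 4
  Romance: 2
  Thriller: 2

Note: HAVING filters groups after aggregation, WHERE filters rows before.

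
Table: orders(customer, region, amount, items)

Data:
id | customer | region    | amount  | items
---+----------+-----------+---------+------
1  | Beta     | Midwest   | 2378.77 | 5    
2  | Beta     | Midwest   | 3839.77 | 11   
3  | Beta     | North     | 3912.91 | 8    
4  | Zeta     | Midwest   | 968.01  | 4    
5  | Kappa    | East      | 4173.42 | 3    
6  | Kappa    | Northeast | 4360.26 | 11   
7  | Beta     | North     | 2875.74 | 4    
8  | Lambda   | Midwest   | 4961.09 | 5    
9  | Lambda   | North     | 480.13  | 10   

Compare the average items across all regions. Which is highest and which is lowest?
SELECT region, AVG(items)
FROM orders
GROUP BY region
ORDER BY AVG(items)

All groups:
  East: 3.00
  Midwest: 6.25
  North: 7.33
  Northeast: 11.00

Highest: Northeast (11.00)
Lowest: East (3.00)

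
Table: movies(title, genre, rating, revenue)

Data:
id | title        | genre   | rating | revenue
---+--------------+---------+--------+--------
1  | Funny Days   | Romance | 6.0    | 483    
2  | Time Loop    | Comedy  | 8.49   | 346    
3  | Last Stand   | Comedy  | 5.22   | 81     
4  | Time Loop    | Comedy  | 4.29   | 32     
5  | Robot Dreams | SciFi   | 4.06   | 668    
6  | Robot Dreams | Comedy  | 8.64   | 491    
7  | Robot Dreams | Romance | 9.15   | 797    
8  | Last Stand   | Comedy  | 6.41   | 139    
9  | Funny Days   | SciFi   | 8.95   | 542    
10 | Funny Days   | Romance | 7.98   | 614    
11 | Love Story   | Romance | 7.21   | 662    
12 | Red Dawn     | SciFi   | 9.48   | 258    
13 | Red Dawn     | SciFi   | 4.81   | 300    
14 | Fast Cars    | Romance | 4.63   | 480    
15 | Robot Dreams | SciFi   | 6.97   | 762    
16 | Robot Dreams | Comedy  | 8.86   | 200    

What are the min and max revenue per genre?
SELECT genre, MIN(revenue), MAX(revenue)
FROM movies
GROUP BY genre

Result:
  Comedy: min=32, max=491
  Romance: min=480, max=797
  SciFi: min=258, max=762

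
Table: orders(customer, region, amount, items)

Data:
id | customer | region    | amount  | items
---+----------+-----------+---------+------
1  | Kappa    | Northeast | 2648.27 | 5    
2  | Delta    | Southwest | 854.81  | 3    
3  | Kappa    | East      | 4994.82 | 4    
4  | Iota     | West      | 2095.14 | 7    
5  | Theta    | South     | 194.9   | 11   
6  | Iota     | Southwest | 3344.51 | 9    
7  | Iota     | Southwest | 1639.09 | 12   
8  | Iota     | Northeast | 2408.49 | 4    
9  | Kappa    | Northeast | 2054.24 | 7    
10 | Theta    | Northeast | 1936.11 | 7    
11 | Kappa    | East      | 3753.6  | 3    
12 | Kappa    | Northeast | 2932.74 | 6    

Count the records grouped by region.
SELECT region, COUNT(*) as count
FROM orders
GROUP BY region

Result:
  East: 2
  Northeast: 5
  South: 1
  Southwest: 3
  West: 1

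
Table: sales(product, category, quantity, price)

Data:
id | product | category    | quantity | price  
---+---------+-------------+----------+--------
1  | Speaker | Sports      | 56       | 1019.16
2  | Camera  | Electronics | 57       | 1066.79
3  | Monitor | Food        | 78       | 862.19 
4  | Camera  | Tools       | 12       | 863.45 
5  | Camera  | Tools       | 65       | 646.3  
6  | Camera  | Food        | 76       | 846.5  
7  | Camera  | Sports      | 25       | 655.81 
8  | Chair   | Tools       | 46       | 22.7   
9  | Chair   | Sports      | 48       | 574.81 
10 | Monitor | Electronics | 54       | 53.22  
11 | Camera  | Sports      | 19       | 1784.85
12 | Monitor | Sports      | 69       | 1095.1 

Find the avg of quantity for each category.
SELECT category, AVG(quantity) as result
FROM sales
GROUP BY category

Result:
  Electronics: 55.50
  Food: 77.00
  Sports: 43.40
  Tools: 41.00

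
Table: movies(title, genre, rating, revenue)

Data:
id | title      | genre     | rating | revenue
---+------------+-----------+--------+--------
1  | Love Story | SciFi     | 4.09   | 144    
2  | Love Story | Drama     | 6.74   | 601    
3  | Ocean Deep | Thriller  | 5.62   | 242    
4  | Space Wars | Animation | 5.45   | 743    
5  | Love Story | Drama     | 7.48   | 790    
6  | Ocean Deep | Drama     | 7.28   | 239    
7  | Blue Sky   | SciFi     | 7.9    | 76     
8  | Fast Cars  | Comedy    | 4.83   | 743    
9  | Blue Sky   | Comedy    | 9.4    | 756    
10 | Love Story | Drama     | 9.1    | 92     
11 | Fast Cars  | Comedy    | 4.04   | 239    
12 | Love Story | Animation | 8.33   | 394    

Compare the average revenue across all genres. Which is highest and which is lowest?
SELECT genre, AVG(revenue)
FROM movies
GROUP BY genre
ORDER BY AVG(revenue)

All groups:
  SciFi: 110.00
  Thriller: 242.00
  Drama: 430.50
  Animation: 568.50
  Comedy: 579.33

Highest: Comedy (579.33)
Lowest: SciFi (110.00)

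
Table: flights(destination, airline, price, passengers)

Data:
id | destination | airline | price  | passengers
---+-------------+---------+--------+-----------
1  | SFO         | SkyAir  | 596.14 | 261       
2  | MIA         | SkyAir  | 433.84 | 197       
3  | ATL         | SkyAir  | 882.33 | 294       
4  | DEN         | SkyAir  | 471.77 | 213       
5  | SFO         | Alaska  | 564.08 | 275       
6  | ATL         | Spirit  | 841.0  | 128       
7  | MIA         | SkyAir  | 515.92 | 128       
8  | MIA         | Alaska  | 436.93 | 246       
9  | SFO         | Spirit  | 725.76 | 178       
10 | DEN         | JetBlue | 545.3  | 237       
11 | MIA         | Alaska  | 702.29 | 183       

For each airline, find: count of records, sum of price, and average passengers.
SELECT airline,
       COUNT(*) as cnt,
       SUM(price) as total_price,
       AVG(passengers) as avg_passengers
FROM flights
GROUP BY airline

Result:
  Alaska: 3 records, 1703.30 total price, 234.67 avg passengers
  JetBlue: 1 records, 545.30 total price, 237.00 avg passengers
  SkyAir: 5 records, 2900.00 total price, 218.60 avg passengers
  Spirit: 2 records, 1566.76 total price, 153.00 avg passengers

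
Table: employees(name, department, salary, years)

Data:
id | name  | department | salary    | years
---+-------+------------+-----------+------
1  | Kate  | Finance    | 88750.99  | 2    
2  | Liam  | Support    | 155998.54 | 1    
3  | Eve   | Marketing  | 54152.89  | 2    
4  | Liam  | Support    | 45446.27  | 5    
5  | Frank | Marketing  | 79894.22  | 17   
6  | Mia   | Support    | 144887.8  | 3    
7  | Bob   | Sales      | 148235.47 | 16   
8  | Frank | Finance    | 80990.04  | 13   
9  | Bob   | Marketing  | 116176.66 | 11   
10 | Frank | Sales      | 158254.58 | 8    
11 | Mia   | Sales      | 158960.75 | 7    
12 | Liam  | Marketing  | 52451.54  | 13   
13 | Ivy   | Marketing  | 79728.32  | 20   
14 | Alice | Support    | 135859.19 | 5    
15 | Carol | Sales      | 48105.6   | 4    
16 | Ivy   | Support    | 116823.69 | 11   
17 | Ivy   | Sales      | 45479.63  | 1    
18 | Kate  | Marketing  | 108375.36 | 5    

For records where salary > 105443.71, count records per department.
SELECT department, COUNT(*)
FROM employees
WHERE salary > 105443.71
GROUP BY department

Note: WHERE filters rows before grouping.

Result:
  Marketing: 2
  Sales: 3
  Support: 4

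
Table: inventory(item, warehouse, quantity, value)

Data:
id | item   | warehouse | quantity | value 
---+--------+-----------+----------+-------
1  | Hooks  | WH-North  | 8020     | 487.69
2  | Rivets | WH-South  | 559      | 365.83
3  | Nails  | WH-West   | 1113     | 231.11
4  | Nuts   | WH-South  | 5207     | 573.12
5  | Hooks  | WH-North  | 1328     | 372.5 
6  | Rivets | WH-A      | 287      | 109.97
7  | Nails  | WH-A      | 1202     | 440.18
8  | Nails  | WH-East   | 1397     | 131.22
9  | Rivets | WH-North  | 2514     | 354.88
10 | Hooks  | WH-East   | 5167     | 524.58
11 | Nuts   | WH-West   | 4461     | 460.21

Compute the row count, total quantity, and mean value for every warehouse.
SELECT warehouse,
       COUNT(*) as cnt,
       SUM(quantity) as total_quantity,
       AVG(value) as avg_value
FROM inventory
GROUP BY warehouse

Result:
  WH-A: 2 records, 1489 total quantity, 275.08 avg value
  WH-East: 2 records, 6564 total quantity, 327.90 avg value
  WH-North: 3 records, 11862 total quantity, 405.02 avg value
  WH-South: 2 records, 5766 total quantity, 469.48 avg value
  WH-West: 2 records, 5574 total quantity, 345.66 avg value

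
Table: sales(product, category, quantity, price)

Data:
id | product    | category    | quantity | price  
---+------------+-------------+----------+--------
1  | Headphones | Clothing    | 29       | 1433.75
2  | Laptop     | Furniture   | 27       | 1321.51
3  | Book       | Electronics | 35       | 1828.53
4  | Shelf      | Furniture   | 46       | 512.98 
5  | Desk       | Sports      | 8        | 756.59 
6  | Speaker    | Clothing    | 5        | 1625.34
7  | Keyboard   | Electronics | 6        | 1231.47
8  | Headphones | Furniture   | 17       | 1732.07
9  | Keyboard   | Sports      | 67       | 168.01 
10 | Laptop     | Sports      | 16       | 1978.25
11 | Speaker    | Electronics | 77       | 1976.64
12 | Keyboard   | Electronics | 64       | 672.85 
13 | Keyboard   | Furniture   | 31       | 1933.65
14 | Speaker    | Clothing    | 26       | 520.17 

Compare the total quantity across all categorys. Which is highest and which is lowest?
SELECT category, SUM(quantity)
FROM sales
GROUP BY category
ORDER BY SUM(quantity)

All groups:
  Clothing: 60
  Sports: 91
  Furniture: 121
  Electronics: 182

Highest: Electronics (182)
Lowest: Clothing (60)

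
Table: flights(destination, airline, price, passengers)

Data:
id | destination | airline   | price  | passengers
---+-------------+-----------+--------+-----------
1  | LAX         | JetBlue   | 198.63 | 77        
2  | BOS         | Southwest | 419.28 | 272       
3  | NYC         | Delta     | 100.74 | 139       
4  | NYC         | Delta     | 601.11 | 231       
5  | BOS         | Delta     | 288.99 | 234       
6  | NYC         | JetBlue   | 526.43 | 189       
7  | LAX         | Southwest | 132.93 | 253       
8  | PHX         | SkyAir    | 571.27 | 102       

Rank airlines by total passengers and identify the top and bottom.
SELECT airline, SUM(passengers)
FROM flights
GROUP BY airline
ORDER BY SUM(passengers)

All groups:
  SkyAir: 102
  JetBlue: 266
  Southwest: 525
  Delta: 604

Highest: Delta (604)
Lowest: SkyAir (102)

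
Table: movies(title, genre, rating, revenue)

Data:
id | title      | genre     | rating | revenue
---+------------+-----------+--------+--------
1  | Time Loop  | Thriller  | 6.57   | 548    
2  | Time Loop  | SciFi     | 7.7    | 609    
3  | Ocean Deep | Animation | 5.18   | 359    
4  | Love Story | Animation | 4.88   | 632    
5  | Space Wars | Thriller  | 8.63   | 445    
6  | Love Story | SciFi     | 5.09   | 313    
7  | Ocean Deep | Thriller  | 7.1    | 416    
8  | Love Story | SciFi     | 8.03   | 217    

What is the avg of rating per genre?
SELECT genre, AVG(rating) as result
FROM movies
GROUP BY genre

Result:
  Animation: 5.03
  SciFi: 6.94
  Thriller: 7.43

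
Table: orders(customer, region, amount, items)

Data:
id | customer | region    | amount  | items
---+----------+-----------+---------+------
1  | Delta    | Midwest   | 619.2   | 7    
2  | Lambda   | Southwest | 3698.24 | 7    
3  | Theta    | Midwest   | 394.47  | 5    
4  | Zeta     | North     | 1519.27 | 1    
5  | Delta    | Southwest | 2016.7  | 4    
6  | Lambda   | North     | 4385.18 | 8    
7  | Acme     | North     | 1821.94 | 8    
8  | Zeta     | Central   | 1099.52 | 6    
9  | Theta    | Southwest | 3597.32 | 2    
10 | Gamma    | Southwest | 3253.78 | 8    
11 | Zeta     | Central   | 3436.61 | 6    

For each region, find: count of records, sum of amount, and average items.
SELECT region,
       COUNT(*) as cnt,
       SUM(amount) as total_amount,
       AVG(items) as avg_items
FROM orders
GROUP BY region

Result:
  Central: 2 records, 4536.13 total amount, 6.00 avg items
  Midwest: 2 records, 1013.67 total amount, 6.00 avg items
  North: 3 records, 7726.39 total amount, 5.67 avg items
  Southwest: 4 records, 12566.04 total amount, 5.25 avg items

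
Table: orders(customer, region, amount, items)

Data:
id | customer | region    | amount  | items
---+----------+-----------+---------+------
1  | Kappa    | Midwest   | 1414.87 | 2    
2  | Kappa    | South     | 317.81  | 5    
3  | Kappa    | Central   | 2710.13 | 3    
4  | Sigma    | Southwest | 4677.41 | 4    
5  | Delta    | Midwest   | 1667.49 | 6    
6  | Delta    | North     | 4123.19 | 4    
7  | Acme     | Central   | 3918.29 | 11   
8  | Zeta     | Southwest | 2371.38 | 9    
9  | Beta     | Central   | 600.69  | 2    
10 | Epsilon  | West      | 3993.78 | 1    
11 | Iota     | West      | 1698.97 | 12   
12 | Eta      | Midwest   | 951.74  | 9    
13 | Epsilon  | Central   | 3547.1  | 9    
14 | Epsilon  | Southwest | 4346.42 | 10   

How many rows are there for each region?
SELECT region, COUNT(*) as count
FROM orders
GROUP BY region

Result:
  Central: 4
  Midwest: 3
  North: 1
  South: 1
  Southwest: 3
  West: 2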